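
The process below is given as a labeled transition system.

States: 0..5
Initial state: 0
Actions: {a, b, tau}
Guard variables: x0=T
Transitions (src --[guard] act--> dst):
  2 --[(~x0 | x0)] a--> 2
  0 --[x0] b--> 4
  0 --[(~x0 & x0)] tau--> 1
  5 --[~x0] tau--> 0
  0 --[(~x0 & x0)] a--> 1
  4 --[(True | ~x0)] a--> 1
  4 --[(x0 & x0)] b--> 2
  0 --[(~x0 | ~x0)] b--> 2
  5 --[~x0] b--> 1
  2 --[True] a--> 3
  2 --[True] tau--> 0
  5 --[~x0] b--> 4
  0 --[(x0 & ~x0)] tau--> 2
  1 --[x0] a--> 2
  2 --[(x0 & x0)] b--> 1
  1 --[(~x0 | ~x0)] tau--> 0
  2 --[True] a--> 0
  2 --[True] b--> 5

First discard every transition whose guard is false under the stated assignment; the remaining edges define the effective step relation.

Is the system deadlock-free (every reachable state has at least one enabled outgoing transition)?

Answer: DEADLOCK at state 3

Analysis:
Reachable = {0,1,2,3,4,5}
  0: b→4  [1 exit(s)]
  1: a→2  [1 exit(s)]
  2: a→0  a→2  a→3  b→1  b→5  tau→0  [6 exit(s)]
  3: ∅  [STUCK]
  4: a→1  b→2  [2 exit(s)]
  5: ∅  [STUCK]
Path to 3: b·b·a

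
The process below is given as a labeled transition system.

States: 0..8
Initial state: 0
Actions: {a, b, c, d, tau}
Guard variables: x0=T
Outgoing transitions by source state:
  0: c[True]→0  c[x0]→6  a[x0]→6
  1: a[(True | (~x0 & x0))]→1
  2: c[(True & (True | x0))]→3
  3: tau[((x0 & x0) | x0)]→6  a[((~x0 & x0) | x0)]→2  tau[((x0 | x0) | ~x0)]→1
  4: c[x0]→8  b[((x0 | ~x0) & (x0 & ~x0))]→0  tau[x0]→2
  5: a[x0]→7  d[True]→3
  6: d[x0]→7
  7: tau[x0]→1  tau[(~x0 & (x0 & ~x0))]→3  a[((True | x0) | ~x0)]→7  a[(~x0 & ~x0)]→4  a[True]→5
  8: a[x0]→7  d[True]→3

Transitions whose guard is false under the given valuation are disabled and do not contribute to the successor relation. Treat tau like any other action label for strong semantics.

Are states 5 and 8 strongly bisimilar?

Compute ~ classes (split until stable):
  P[0] = {{0,1,2,3,4,5,6,7,8}}
  P[1] = {{0},{1},{2},{3,7},{4},{5,8},{6}}
  P[2] = {{0},{1},{2},{3},{4},{5,8},{6},{7}}
8 equivalence class(es) (converged in 3)
class of 5: {5,8}; class of 8: {5,8}

Answer: BISIMILAR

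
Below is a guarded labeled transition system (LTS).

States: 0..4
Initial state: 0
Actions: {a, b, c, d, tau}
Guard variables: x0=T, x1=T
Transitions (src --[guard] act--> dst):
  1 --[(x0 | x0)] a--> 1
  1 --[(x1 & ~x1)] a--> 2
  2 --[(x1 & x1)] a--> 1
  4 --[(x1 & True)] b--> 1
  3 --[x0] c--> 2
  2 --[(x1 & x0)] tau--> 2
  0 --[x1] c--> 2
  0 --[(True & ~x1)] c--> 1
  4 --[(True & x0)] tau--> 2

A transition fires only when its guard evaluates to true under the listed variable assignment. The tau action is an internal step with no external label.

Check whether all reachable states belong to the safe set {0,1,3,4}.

Allowed set {0,1,3,4}
R = {0,1,2}
  0: ✓
  1: ✓
  2: VIOLATES
witness against invariant: c → 2

Answer: INVARIANT VIOLATED at state 2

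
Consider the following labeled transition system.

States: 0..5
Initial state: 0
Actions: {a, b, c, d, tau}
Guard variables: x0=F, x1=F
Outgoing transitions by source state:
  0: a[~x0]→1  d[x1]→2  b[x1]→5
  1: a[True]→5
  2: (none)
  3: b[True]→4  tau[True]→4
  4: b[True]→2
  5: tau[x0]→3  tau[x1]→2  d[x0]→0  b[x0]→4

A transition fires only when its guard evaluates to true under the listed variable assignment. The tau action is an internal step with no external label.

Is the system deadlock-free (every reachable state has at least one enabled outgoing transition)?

Answer: DEADLOCK at state 5

Trace:
Reach set: {0,1,5}
  0: a→1  [1 out]
  1: a→5  [1 out]
  5: ∅  [deadlock]
trace reaching 5: a·a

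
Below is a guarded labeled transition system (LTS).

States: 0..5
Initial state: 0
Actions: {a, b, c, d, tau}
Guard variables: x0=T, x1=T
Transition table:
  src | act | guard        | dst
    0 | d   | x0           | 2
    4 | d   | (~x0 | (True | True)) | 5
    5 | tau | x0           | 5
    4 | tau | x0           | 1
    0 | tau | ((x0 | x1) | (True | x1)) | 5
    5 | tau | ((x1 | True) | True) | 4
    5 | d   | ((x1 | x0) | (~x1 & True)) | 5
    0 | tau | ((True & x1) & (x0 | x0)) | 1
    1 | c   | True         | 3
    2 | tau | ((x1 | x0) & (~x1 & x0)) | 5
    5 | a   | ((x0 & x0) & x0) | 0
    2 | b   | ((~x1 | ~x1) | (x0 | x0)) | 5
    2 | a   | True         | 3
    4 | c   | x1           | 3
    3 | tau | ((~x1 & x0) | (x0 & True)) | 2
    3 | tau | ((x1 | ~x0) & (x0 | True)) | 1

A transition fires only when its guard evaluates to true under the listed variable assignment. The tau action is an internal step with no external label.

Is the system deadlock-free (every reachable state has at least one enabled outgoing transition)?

Answer: DEADLOCK-FREE

Working:
Reachable = {0,1,2,3,4,5}
  0: d→2  tau→1  tau→5  [3 out]
  1: c→3  [1 out]
  2: a→3  b→5  [2 out]
  3: tau→1  tau→2  [2 out]
  4: c→3  d→5  tau→1  [3 out]
  5: a→0  d→5  tau→4  tau→5  [4 out]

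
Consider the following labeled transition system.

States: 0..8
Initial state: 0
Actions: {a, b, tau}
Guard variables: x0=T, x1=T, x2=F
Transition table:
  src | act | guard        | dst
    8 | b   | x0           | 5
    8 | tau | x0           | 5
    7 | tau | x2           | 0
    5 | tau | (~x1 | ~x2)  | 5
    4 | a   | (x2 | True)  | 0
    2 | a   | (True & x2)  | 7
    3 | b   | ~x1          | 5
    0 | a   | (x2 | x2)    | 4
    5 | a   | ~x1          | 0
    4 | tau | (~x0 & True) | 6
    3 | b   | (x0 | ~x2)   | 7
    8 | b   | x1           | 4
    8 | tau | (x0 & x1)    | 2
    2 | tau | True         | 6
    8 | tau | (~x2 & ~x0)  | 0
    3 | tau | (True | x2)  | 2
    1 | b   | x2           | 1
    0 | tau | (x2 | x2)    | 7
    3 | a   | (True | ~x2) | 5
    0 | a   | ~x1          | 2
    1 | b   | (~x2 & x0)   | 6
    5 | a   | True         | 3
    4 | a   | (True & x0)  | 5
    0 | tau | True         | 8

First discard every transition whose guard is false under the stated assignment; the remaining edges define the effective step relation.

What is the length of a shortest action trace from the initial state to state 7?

Answer: 4

Working:
Layered search for 7:
  L0 = {0}
  L1 = {8}
  L2 = {2,4,5}
  L3 = {3,6}
  L4 = {7}
first hit 7 at d=4 via tau·b·a·b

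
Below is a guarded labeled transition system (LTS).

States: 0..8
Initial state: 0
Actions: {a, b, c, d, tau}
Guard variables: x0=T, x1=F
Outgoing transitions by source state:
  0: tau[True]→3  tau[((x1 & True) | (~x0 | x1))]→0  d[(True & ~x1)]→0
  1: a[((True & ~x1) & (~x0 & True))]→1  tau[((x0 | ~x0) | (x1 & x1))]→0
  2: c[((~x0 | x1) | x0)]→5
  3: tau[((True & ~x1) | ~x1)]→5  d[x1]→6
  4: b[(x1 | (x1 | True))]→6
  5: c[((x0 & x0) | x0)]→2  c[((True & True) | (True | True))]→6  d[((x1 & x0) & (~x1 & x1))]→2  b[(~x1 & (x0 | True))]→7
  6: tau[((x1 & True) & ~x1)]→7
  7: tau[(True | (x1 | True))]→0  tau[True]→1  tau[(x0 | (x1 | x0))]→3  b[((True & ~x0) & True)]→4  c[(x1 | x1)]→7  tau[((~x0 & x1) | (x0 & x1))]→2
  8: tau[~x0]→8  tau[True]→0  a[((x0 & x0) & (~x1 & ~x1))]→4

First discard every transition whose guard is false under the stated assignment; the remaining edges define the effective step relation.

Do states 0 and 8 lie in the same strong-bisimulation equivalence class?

Answer: NOT BISIMILAR

Trace:
Bisimulation quotient by refinement:
  P[0] = {{0,1,2,3,4,5,6,7,8}}
  P[1] = {{0},{1,3,7},{2},{4},{5},{6},{8}}
  P[2] = {{0},{1},{2},{3},{4},{5},{6},{7},{8}}
stable after 3 split(s): 9 block(s)
0∈{0}, 8∈{8}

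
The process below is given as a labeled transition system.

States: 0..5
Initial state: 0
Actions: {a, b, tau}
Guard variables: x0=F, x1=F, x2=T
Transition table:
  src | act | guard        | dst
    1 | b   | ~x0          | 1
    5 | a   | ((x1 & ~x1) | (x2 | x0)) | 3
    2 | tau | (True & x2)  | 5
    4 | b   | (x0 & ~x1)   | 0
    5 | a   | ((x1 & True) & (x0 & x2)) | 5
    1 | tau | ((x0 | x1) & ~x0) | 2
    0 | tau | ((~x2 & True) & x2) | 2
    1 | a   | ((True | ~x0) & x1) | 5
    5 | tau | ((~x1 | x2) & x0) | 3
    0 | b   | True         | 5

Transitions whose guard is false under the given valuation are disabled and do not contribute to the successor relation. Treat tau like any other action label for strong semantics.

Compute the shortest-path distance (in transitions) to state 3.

Answer: 2

Working:
BFS to 3:
  L0 = {0}
  L1 = {5}
  L2 = {3}
first hit 3 at d=2 via b·a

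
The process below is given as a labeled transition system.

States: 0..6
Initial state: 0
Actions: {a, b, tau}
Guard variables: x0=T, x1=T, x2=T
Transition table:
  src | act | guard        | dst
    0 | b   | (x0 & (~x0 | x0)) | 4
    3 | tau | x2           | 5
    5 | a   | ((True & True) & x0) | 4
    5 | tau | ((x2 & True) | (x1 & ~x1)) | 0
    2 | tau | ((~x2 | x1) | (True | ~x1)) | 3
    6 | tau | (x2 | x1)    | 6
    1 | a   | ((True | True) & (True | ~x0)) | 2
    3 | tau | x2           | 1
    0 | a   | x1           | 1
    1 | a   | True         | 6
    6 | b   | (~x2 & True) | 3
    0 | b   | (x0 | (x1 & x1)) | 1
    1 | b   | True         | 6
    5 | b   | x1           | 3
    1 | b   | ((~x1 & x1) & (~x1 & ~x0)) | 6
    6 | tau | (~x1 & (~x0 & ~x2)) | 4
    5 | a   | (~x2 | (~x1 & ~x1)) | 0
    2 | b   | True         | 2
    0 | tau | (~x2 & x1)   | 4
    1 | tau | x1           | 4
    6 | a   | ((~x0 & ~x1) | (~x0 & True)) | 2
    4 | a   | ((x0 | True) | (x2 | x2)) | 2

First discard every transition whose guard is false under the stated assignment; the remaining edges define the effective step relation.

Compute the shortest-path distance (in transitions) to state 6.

Answer: 2

Working:
Breadth-first toward 6:
  Layer 0: {0}
  Layer 1: {1,4}
  Layer 2: {2,6}
6 enters at depth 2; path a·a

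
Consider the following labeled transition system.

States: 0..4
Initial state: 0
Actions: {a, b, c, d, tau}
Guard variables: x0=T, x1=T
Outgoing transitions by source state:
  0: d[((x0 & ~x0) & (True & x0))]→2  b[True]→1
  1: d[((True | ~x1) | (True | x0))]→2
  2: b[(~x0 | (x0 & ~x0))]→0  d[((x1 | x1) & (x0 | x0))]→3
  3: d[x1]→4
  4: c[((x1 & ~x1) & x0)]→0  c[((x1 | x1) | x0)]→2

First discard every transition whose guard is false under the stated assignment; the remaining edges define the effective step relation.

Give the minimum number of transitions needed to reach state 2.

Layered search for 2:
  Layer 0: {0}
  Layer 1: {1}
  Layer 2: {2}
first hit 2 at d=2 via b·d

Answer: 2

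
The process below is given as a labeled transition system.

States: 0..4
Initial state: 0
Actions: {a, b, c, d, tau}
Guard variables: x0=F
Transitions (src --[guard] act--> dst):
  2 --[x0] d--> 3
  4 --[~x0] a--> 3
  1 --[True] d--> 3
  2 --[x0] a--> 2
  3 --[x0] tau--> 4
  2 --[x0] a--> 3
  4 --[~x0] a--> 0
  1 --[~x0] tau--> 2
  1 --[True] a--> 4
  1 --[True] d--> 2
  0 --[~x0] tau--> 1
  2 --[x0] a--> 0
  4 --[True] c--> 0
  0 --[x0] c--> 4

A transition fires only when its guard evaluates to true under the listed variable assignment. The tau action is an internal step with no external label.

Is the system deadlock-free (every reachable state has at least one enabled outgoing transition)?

Answer: DEADLOCK at state 2

Trace:
Reach set: {0,1,2,3,4}
  0: tau→1  [deg 1]
  1: a→4  d→2  d→3  tau→2  [deg 4]
  2: ∅  [no exit]
  3: ∅  [no exit]
  4: a→0  a→3  c→0  [deg 3]
trace reaching 2: tau·d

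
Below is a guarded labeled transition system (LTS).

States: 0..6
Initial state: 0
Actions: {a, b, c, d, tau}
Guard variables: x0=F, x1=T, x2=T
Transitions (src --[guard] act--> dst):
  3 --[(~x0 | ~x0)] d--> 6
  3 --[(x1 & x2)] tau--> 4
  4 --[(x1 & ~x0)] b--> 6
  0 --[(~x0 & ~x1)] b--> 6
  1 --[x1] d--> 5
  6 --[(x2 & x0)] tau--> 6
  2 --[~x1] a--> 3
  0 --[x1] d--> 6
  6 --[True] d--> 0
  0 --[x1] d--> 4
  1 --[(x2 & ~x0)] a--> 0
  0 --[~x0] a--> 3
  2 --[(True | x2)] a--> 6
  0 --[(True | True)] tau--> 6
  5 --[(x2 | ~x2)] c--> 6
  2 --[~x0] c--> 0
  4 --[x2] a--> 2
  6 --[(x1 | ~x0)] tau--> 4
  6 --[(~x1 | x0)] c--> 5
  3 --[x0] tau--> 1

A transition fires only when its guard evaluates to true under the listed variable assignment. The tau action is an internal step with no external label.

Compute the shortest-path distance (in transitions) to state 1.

Answer: UNREACHABLE

Trace:
Breadth-first toward 1:
  L0 = {0}
  L1 = {3,4,6}
  L2 = {2}
1 never appears.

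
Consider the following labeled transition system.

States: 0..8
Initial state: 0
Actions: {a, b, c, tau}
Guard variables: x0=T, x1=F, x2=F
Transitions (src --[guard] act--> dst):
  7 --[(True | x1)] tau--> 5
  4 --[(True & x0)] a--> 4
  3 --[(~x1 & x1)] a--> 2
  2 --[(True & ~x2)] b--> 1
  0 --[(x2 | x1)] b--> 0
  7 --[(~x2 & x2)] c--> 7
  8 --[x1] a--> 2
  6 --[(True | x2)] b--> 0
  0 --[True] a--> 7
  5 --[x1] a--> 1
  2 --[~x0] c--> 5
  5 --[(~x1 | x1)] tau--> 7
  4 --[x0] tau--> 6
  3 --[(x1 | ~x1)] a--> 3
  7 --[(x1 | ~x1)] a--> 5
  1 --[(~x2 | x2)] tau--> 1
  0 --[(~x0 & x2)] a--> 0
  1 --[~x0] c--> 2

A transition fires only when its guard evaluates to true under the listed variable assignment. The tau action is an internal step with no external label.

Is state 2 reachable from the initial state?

Guard filter leaves 10 enabled edge(s).
Layer 0: {0}
Layer 1: {7}  now seen {0,7}
Layer 2: {5}  now seen {0,5,7}
Reachable = {0,5,7}

Answer: UNREACHABLE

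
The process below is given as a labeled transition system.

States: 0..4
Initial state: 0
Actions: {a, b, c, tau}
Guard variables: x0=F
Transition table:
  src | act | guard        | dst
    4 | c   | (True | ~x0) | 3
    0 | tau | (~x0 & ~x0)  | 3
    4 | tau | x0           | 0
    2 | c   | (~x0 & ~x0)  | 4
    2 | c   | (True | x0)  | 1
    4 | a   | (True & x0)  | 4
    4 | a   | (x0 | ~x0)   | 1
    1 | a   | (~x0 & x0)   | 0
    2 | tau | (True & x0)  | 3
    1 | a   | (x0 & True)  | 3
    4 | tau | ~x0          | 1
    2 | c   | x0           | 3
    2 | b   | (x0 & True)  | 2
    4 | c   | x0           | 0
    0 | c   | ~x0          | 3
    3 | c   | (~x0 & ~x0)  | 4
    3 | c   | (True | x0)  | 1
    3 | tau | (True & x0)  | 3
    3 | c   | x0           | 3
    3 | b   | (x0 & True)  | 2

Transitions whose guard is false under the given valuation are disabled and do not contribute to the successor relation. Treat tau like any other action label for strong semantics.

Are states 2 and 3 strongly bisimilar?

Answer: BISIMILAR

Trace:
Compute ~ classes (split until stable):
  π0 = {{0,1,2,3,4}}
  π1 = {{0},{1},{2,3},{4}}
Fixed point at round 2; 4 class(es).
[2]={2,3}  [3]={2,3}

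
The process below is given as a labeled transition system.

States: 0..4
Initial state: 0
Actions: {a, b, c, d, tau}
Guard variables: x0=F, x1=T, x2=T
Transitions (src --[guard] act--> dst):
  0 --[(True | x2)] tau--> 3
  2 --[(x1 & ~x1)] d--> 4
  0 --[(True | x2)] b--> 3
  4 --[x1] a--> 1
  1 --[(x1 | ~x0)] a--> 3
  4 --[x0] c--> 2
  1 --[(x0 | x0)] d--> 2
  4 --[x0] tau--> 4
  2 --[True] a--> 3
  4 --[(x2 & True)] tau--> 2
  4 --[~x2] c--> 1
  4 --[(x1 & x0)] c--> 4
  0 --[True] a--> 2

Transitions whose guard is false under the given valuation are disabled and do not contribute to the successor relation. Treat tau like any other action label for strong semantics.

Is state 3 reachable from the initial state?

Answer: REACHABLE

Working:
Guard filter leaves 7 enabled edge(s).
depth 0: {0}
depth 1: {2,3}  cumulative {0,2,3}
Reachable = {0,2,3}
Path to 3: tau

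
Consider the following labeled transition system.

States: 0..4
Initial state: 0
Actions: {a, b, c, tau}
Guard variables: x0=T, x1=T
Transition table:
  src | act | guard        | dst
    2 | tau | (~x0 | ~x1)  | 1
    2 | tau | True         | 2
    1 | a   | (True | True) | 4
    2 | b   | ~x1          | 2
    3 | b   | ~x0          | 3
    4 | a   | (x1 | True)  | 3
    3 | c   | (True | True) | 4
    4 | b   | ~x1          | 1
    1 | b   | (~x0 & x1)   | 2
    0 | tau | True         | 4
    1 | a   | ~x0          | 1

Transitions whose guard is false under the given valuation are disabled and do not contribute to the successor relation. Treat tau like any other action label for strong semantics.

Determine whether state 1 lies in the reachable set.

Guard filter leaves 5 enabled edge(s).
depth 0: {0}
depth 1: {4}  cumulative {0,4}
depth 2: {3}  cumulative {0,3,4}
Reachable = {0,3,4}

Answer: UNREACHABLE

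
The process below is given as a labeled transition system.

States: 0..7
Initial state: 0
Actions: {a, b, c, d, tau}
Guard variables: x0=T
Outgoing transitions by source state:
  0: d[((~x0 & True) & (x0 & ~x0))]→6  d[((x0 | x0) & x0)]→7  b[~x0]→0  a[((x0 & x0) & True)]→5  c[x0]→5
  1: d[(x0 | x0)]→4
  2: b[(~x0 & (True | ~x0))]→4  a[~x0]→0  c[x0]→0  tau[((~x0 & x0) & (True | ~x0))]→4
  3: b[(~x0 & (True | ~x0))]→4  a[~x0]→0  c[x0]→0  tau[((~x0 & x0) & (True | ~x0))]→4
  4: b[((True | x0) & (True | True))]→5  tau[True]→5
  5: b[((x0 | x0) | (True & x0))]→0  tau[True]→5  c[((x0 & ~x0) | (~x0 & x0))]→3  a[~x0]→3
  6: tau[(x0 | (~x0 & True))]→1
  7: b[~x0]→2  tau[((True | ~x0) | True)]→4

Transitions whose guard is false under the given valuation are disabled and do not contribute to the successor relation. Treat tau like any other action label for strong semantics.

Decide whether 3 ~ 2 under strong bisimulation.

Bisimulation quotient by refinement:
  P[0] = {{0,1,2,3,4,5,6,7}}
  P[1] = {{0},{1},{2,3},{4,5},{6,7}}
  P[2] = {{0},{1},{2,3},{4},{5},{6},{7}}
7 equivalence class(es) (converged in 3)
[3]={2,3}  [2]={2,3}

Answer: BISIMILAR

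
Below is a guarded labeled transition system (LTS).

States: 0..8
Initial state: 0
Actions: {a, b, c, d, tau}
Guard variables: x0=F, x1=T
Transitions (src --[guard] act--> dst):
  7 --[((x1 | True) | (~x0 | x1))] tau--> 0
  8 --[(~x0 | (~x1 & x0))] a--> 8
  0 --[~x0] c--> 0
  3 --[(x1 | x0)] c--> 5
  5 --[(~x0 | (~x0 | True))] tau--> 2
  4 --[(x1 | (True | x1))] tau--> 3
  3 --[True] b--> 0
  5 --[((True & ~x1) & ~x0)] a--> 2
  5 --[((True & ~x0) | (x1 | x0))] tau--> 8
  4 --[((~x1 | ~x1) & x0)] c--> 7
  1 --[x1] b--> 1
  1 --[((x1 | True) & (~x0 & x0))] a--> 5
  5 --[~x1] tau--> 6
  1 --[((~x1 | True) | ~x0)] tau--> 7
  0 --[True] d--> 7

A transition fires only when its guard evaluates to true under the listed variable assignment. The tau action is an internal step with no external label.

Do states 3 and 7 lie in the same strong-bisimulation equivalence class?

Compute ~ classes (split until stable):
  round 0: {{0,1,2,3,4,5,6,7,8}}
  round 1: {{0},{1},{2,6},{3},{4,5,7},{8}}
  round 2: {{0},{1},{2,6},{3},{4},{5},{7},{8}}
stable after 3 split(s): 8 block(s)
[3]={3}  [7]={7}

Answer: NOT BISIMILAR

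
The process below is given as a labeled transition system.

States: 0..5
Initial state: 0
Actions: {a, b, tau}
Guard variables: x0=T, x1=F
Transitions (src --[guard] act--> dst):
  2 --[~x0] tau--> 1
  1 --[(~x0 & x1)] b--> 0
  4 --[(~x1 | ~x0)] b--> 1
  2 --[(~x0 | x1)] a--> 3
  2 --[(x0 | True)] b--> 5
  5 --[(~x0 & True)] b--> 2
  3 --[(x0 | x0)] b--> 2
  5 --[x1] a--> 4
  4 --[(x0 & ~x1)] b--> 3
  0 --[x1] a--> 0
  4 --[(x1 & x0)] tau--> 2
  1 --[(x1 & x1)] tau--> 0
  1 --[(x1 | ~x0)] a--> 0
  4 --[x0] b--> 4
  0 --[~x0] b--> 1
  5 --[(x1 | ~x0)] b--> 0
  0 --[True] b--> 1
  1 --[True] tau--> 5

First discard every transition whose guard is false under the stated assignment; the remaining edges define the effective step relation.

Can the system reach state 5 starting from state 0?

Answer: REACHABLE

Working:
7 transition(s) survive guard evaluation.
Layer 0: {0}
Layer 1: {1}  cumulative {0,1}
Layer 2: {5}  cumulative {0,1,5}
Reach set: {0,1,5}
trace reaching 5: b·tau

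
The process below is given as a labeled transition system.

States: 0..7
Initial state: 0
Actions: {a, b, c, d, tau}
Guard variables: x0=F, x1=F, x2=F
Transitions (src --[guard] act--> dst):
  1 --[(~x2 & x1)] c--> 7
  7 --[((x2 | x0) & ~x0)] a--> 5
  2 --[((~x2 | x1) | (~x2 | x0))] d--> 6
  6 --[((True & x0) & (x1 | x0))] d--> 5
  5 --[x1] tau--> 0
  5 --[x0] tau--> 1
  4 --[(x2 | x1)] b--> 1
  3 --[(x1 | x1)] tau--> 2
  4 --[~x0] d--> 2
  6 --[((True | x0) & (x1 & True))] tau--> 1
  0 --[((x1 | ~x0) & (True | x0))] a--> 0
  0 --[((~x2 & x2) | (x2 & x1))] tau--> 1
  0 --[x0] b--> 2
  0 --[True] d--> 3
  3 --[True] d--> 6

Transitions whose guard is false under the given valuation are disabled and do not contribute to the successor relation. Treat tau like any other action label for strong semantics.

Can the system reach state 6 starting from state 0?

Answer: REACHABLE

Working:
After dropping false guards: 5 live edges.
depth 0: {0}
depth 1: {3}  cumulative {0,3}
depth 2: {6}  cumulative {0,3,6}
Reachable = {0,3,6}
Path to 6: d·d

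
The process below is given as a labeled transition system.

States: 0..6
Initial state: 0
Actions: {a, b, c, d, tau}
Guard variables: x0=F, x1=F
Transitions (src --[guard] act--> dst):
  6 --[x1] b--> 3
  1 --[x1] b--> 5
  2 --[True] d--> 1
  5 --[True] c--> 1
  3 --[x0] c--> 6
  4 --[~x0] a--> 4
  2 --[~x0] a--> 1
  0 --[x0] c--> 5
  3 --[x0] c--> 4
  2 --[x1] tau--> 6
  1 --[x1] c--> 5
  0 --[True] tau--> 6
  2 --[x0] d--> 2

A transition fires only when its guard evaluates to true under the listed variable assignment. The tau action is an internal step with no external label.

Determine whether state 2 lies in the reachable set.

Guard filter leaves 5 enabled edge(s).
depth 0: {0}
depth 1: {6}  cumulative {0,6}
R = {0,6}

Answer: UNREACHABLE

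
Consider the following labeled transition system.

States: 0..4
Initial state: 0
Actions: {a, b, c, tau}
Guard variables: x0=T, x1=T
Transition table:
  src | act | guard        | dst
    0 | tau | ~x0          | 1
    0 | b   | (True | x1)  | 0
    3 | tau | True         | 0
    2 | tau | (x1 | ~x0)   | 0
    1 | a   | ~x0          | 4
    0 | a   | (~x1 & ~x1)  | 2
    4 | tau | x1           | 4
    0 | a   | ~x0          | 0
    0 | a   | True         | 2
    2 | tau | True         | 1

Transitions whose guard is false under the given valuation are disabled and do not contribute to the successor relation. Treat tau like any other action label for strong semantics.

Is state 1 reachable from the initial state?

After dropping false guards: 6 live edges.
depth 0: {0}
depth 1: {2}  cumulative {0,2}
depth 2: {1}  cumulative {0,1,2}
R = {0,1,2}
trace reaching 1: a·tau

Answer: REACHABLE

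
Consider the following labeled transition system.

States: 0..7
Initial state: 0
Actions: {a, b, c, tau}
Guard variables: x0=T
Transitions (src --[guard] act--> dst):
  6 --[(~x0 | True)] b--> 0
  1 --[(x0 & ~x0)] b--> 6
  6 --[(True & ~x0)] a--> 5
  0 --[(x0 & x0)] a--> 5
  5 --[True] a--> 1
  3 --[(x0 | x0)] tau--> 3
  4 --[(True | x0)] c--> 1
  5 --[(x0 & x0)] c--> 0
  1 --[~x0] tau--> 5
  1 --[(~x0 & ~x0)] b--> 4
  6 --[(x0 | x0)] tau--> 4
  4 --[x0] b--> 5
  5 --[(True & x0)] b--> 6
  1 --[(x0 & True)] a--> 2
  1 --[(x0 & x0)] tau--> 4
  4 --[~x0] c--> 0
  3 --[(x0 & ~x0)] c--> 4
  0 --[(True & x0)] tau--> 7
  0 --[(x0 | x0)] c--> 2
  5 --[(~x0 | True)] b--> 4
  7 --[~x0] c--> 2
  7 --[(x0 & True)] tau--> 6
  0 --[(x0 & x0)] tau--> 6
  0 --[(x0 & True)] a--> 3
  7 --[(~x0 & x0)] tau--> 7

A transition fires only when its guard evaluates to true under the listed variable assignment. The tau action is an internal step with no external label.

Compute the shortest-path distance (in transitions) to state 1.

Layered search for 1:
  Layer 0: {0}
  Layer 1: {2,3,5,6,7}
  Layer 2: {1,4}
1 enters at depth 2; path a·a

Answer: 2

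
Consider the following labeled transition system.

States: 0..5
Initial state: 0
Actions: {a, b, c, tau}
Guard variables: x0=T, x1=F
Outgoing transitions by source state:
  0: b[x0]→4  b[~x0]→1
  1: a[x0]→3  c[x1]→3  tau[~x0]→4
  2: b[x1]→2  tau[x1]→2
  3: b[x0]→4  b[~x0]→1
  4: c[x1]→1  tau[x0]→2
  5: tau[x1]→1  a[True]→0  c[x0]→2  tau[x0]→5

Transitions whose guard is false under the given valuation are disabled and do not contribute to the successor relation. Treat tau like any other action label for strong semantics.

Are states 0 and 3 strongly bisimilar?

Refine partition for ~:
  P[0] = {{0,1,2,3,4,5}}
  P[1] = {{0,3},{1},{2},{4},{5}}
5 equivalence class(es) (converged in 2)
class of 0: {0,3}; class of 3: {0,3}

Answer: BISIMILAR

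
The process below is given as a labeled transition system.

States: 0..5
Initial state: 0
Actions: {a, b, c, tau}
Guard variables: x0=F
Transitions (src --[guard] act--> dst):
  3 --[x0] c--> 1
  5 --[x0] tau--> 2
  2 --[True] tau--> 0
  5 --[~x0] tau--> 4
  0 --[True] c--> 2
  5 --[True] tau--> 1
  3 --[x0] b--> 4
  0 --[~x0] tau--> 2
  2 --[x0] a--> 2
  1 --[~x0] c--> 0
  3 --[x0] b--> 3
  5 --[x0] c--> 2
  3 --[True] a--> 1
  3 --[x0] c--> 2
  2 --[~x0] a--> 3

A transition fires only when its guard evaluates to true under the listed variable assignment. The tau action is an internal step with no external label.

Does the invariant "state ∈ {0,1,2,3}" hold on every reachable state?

Inv-set: {0,1,2,3}
Reachable = {0,1,2,3}
  0: safe
  1: safe
  2: safe
  3: safe

Answer: INVARIANT HOLDS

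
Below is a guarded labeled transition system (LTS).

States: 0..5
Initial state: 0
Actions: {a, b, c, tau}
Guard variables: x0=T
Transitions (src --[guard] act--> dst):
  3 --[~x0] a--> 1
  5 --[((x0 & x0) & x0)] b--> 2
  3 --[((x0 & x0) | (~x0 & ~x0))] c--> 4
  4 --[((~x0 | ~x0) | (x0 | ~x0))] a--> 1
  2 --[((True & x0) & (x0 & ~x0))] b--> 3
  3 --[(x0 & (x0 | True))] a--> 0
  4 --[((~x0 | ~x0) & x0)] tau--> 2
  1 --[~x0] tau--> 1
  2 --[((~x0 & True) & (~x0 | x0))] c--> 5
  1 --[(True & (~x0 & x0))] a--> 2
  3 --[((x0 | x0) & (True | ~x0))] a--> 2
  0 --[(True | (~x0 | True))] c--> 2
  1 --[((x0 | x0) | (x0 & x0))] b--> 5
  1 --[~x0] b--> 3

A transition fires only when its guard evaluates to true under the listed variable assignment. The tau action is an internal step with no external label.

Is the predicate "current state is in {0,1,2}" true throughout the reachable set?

Answer: INVARIANT HOLDS

Analysis:
Inv-set: {0,1,2}
R = {0,2}
  0: safe
  2: safe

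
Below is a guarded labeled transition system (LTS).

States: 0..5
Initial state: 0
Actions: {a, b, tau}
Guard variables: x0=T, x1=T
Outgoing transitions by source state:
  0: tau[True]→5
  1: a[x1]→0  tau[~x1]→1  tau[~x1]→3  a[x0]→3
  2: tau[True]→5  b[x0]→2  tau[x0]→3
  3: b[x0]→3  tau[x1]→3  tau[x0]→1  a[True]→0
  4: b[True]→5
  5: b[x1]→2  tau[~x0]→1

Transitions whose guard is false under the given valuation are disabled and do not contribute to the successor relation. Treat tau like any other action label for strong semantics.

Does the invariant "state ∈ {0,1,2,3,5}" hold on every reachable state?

Allowed set {0,1,2,3,5}
Reachable = {0,1,2,3,5}
  0: safe
  1: safe
  2: safe
  3: safe
  5: safe

Answer: INVARIANT HOLDS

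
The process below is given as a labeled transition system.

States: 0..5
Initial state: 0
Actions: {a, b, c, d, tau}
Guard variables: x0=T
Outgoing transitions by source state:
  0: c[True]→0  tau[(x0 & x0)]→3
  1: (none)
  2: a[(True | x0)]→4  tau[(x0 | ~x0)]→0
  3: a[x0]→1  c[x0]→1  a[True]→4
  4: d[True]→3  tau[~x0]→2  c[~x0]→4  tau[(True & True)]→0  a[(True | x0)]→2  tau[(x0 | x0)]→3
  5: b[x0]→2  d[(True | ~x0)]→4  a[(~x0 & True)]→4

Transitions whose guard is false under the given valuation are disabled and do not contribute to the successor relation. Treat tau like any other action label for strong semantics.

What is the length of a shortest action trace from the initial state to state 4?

Answer: 2

Analysis:
BFS to 4:
  depth 0: {0}
  depth 1: {3}
  depth 2: {1,4}
first hit 4 at d=2 via tau·a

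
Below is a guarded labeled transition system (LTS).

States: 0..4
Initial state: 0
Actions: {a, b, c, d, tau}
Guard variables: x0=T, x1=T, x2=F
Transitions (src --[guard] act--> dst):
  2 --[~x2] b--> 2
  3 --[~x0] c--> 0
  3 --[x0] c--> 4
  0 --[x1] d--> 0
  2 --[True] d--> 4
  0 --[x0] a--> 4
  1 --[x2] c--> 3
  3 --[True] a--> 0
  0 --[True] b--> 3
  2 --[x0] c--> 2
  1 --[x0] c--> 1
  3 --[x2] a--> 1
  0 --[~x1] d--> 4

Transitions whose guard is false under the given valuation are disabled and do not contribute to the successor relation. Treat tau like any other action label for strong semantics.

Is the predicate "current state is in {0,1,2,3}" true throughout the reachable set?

Answer: INVARIANT VIOLATED at state 4

Analysis:
Inv-set: {0,1,2,3}
R = {0,3,4}
  0: ✓
  3: ✓
  4: ✗ unsafe
witness against invariant: a → 4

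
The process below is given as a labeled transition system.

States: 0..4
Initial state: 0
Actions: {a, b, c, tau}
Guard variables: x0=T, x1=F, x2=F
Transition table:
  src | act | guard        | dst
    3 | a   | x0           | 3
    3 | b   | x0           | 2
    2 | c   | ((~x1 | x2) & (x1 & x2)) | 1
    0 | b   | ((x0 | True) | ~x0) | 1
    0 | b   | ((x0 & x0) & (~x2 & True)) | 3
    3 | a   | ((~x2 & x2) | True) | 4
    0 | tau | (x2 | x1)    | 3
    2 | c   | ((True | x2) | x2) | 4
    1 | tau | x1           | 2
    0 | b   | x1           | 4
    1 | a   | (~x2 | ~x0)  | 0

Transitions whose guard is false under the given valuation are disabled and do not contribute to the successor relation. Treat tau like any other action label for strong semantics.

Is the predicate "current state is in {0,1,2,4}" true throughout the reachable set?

Answer: INVARIANT VIOLATED at state 3

Trace:
Inv-set: {0,1,2,4}
Reachable = {0,1,2,3,4}
  0: ok
  1: ok
  2: ok
  3: ✗ unsafe
  4: ok
counterexample path to 3: b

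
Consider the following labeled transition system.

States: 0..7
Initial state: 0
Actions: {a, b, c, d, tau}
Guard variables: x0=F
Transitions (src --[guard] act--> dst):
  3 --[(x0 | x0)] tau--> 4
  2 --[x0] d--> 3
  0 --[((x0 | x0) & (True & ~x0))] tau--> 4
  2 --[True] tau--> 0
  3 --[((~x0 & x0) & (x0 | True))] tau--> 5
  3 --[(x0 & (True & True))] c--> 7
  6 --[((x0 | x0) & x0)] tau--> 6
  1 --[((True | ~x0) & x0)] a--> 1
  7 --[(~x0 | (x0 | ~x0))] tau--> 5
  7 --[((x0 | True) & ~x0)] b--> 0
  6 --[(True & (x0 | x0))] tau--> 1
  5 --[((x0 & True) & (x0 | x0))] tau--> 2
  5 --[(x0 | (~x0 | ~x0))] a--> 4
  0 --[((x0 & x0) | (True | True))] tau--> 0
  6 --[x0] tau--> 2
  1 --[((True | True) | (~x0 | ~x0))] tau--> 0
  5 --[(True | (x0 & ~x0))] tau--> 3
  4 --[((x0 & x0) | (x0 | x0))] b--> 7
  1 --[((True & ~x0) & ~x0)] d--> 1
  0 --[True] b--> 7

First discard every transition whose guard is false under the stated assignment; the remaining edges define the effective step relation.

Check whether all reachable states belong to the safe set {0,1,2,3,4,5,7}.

Safe = {0,1,2,3,4,5,7}
Reach set: {0,3,4,5,7}
  0: safe
  3: safe
  4: safe
  5: safe
  7: safe

Answer: INVARIANT HOLDS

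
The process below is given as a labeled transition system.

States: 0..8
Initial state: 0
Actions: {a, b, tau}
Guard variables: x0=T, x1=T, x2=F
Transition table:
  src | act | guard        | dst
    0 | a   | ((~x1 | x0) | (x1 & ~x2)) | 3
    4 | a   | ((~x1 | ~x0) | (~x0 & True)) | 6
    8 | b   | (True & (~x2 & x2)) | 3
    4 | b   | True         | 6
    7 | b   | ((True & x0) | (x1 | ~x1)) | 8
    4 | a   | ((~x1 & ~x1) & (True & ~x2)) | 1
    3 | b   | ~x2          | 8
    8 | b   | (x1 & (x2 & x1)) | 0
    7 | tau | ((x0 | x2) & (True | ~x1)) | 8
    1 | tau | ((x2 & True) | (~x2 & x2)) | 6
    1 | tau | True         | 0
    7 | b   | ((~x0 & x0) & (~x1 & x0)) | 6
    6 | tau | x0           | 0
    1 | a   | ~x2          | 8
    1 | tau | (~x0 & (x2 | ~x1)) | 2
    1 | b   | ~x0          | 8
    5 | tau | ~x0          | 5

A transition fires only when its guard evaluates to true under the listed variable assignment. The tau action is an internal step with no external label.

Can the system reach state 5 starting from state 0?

Answer: UNREACHABLE

Analysis:
Guard filter leaves 8 enabled edge(s).
L0 = {0}
L1 = {3}  cumulative {0,3}
L2 = {8}  cumulative {0,3,8}
Reach set: {0,3,8}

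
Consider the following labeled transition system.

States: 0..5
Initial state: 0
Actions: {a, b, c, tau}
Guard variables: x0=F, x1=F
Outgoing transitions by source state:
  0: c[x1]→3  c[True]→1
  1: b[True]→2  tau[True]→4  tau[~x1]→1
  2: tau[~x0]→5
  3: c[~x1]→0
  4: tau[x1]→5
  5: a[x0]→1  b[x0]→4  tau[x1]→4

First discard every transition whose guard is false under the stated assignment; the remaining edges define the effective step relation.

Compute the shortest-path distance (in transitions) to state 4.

BFS to 4:
  depth 0: {0}
  depth 1: {1}
  depth 2: {2,4}
first hit 4 at d=2 via c·tau

Answer: 2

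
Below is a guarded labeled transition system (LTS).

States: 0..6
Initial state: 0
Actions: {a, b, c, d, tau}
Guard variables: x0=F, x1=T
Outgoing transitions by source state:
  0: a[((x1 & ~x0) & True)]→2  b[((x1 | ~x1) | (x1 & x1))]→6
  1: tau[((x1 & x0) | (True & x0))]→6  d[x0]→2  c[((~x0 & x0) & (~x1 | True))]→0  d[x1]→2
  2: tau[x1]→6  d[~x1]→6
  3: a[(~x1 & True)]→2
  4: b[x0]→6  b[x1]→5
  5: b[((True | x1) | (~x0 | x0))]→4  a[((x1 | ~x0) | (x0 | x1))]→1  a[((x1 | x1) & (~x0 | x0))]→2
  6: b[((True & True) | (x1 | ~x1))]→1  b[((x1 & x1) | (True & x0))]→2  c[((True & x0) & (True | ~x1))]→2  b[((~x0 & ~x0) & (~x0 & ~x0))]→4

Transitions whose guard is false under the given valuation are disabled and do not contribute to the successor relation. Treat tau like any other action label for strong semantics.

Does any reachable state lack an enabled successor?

R = {0,1,2,4,5,6}
  0: a→2  b→6  [2 out]
  1: d→2  [1 out]
  2: tau→6  [1 out]
  4: b→5  [1 out]
  5: a→1  a→2  b→4  [3 out]
  6: b→1  b→2  b→4  [3 out]

Answer: DEADLOCK-FREE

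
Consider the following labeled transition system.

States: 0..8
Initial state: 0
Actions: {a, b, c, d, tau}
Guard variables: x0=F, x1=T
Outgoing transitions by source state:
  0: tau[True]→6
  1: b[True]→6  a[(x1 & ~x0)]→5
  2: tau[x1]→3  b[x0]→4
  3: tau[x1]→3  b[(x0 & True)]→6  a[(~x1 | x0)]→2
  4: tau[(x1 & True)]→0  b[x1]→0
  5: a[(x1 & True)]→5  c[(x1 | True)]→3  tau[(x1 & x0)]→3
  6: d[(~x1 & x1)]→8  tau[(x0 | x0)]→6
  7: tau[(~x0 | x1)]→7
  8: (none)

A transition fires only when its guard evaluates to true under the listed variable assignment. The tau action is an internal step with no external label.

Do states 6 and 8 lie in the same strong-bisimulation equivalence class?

Bisimulation quotient by refinement:
  π0 = {{0,1,2,3,4,5,6,7,8}}
  π1 = {{0,2,3,7},{1},{4},{5},{6,8}}
  π2 = {{0},{1},{2,3,7},{4},{5},{6,8}}
6 equivalence class(es) (converged in 3)
class of 6: {6,8}; class of 8: {6,8}

Answer: BISIMILAR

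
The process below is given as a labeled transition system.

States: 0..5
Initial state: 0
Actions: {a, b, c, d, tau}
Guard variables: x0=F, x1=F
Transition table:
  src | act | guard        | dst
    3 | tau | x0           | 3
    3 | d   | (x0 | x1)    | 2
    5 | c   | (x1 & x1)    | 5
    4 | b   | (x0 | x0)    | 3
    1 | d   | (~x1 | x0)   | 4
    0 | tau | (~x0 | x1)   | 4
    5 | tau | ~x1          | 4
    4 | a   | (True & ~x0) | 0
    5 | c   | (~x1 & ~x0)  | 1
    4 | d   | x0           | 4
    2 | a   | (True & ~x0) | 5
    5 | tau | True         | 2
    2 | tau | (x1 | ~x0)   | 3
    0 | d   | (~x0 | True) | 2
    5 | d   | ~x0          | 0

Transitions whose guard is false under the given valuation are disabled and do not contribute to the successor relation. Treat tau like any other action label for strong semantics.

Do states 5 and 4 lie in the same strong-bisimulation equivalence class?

Answer: NOT BISIMILAR

Analysis:
Compute ~ classes (split until stable):
  π0 = {{0,1,2,3,4,5}}
  π1 = {{0},{1},{2},{3},{4},{5}}
stable after 2 split(s): 6 block(s)
class of 5: {5}; class of 4: {4}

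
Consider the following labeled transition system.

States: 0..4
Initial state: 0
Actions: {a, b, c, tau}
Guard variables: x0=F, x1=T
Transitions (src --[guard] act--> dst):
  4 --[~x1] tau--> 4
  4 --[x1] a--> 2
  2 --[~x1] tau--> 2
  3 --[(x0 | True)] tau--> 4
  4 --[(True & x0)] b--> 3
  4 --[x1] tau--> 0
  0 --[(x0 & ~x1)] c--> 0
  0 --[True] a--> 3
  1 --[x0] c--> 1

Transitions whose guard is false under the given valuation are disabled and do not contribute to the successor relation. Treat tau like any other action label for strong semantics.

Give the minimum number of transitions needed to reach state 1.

Answer: UNREACHABLE

Analysis:
BFS to 1:
  Layer 0: {0}
  Layer 1: {3}
  Layer 2: {4}
  Layer 3: {2}
1 never appears.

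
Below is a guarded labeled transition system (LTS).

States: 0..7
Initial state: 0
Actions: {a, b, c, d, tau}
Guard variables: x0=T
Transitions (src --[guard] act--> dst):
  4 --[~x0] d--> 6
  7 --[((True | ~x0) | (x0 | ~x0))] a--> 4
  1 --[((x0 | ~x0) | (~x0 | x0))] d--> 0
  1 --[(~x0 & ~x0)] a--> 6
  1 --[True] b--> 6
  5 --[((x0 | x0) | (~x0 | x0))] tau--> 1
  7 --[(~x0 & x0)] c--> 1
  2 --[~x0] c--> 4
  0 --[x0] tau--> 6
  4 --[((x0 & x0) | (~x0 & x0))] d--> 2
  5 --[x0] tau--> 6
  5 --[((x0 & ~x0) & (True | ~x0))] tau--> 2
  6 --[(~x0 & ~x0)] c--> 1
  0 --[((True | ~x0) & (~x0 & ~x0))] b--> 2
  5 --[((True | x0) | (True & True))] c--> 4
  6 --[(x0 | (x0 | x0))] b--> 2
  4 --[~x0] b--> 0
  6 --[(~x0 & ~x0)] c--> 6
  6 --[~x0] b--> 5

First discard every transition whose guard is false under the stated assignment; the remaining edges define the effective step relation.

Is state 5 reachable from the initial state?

After dropping false guards: 9 live edges.
L0 = {0}
L1 = {6}  total {0,6}
L2 = {2}  total {0,2,6}
R = {0,2,6}

Answer: UNREACHABLE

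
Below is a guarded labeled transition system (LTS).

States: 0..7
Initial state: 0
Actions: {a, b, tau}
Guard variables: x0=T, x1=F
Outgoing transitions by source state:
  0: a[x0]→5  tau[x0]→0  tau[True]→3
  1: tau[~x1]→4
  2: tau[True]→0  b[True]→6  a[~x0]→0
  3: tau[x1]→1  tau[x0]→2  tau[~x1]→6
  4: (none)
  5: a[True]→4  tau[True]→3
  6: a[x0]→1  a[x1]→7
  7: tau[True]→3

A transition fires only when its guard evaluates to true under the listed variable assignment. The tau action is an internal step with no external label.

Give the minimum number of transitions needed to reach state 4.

Answer: 2

Trace:
BFS to 4:
  Layer 0: {0}
  Layer 1: {3,5}
  Layer 2: {2,4,6}
depth(4)=2, e.g. a·a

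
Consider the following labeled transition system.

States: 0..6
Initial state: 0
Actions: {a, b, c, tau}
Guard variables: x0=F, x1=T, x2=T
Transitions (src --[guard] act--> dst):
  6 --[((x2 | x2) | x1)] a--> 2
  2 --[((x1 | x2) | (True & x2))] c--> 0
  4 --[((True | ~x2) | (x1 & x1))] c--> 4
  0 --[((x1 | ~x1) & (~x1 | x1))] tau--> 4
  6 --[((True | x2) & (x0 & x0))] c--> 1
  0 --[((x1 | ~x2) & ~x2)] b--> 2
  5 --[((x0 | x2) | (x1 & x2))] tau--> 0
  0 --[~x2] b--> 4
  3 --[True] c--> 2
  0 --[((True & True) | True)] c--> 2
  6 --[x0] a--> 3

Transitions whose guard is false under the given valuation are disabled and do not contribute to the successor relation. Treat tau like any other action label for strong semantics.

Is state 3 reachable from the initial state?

7 transition(s) survive guard evaluation.
depth 0: {0}
depth 1: {2,4}  cumulative {0,2,4}
Reachable = {0,2,4}

Answer: UNREACHABLE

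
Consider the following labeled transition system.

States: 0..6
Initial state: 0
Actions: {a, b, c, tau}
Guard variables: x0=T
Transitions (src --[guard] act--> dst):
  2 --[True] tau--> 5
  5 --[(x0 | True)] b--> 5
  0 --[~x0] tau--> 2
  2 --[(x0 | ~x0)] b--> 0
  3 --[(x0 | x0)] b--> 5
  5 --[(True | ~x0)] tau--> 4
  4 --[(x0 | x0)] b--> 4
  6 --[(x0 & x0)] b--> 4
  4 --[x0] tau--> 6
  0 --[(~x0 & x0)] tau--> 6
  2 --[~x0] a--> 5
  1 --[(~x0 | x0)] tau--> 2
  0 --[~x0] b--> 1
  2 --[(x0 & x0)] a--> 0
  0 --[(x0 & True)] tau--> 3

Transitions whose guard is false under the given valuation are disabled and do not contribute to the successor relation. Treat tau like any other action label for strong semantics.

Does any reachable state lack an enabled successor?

Answer: DEADLOCK-FREE

Analysis:
Reachable = {0,3,4,5,6}
  0: tau→3  [deg 1]
  3: b→5  [deg 1]
  4: b→4  tau→6  [deg 2]
  5: b→5  tau→4  [deg 2]
  6: b→4  [deg 1]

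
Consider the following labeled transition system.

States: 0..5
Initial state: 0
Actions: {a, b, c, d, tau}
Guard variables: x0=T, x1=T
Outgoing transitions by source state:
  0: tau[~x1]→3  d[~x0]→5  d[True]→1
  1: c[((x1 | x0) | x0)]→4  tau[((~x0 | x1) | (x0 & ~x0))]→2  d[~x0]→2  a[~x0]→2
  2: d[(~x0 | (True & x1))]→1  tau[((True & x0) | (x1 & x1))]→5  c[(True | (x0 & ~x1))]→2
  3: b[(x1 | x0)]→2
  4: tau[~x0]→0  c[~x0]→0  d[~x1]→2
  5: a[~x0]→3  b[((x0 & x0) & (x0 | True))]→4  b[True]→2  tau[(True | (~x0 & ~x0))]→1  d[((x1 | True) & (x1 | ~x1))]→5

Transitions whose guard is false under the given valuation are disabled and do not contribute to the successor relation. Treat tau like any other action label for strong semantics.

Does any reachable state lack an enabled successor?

Reach set: {0,1,2,4,5}
  0: d→1  [1 exit(s)]
  1: c→4  tau→2  [2 exit(s)]
  2: c→2  d→1  tau→5  [3 exit(s)]
  4: ∅  [STUCK]
  5: b→2  b→4  d→5  tau→1  [4 exit(s)]
trace reaching 4: d·c

Answer: DEADLOCK at state 4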